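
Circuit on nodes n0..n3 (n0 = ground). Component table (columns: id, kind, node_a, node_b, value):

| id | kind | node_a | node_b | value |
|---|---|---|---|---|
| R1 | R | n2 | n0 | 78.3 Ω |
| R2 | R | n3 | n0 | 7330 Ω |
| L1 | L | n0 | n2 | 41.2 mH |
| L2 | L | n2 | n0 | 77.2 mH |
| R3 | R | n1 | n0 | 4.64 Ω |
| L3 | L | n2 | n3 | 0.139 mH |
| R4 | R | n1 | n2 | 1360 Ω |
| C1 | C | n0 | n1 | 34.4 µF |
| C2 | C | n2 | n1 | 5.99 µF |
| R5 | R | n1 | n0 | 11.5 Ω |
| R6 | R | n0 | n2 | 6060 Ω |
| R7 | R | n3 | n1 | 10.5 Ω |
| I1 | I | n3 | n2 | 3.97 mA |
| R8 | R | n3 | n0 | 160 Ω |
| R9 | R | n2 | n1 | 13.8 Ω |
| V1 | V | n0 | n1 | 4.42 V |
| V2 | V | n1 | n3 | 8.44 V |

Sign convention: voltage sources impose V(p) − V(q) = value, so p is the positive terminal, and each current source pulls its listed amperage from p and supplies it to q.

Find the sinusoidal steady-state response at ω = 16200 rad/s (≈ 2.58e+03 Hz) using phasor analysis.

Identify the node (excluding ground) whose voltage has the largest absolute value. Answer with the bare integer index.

2

Element admittances at ω=16200 rad/s:
  Y(R1) = 0.01277+0.000j S between n2,n0
  Y(R2) = 0.0001364+0.000j S between n3,n0
  Y(L1) = 0.000-0.001498j S between n0,n2
  Y(L2) = 0.000-0.0007996j S between n2,n0
  Y(R3) = 0.2155+0.000j S between n1,n0
  Y(L3) = 0.000-0.4441j S between n2,n3
  Y(R4) = 0.0007353+0.000j S between n1,n2
  Y(C1) = 0.000+0.5573j S between n0,n1
  Y(C2) = 0.000+0.09704j S between n2,n1
  Y(R5) = 0.08696+0.000j S between n1,n0
  Y(R6) = 0.0001650+0.000j S between n0,n2
  Y(R7) = 0.09524+0.000j S between n3,n1
  I1: injects 0.00397 A into n2 (from n3)
  Y(R8) = 0.006250+0.000j S between n3,n0
  Y(R9) = 0.07246+0.000j S between n2,n1
  V1: constraint V(n0)−V(n1) = 4.42
  V2: constraint V(n1)−V(n3) = 8.44
Assemble and solve the 5×5 MNA system:
  V(n1)=-4.420+0.000j  V(n2)=-14.47+2.652j  V(n3)=-12.86+0.000j
  i(V1)=-1.600-2.396j  i(V2)=-2.060-0.7132j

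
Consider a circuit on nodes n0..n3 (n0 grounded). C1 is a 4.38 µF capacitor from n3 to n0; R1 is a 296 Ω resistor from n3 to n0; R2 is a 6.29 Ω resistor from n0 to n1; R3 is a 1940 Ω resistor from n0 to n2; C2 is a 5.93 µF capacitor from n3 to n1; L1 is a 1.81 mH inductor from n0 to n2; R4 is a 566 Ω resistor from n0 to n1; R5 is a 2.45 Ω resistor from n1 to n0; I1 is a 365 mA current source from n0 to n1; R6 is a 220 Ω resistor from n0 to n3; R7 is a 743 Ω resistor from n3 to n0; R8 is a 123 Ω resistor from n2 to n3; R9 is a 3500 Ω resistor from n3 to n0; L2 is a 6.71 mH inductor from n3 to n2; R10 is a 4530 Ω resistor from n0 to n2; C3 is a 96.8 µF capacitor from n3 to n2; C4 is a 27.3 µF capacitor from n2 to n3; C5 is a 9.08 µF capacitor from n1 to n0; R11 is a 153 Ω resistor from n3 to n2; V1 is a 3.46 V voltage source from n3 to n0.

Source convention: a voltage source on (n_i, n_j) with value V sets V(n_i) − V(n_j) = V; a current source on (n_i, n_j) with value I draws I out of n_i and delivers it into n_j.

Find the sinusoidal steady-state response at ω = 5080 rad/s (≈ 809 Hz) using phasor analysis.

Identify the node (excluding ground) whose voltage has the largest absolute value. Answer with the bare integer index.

2

MNA unknowns: 3 node voltages V₁..V_3 plus 1 source current (V1)
C1: Y=0.000+0.02225j on G[3,0]
R1: Y=0.003378+0.000j on G[3,0]
R2: Y=0.1590+0.000j on G[0,1]
R3: Y=0.0005155+0.000j on G[0,2]
C2: Y=0.000+0.03012j on G[3,1]
L1: Y=0.000-0.1088j on G[0,2]
R4: Y=0.001767+0.000j on G[0,1]
R5: Y=0.4082+0.000j on G[1,0]
I1: z[0]−=0.365, z[1]+=0.365
R6: Y=0.004545+0.000j on G[0,3]
R7: Y=0.001346+0.000j on G[3,0]
R8: Y=0.008130+0.000j on G[2,3]
R9: Y=0.0002857+0.000j on G[3,0]
L2: Y=0.000-0.02934j on G[3,2]
R10: Y=0.0002208+0.000j on G[0,2]
C3: Y=0.000+0.4917j on G[3,2]
C4: Y=0.000+0.1387j on G[2,3]
C5: Y=0.000+0.04613j on G[1,0]
R11: Y=0.006536+0.000j on G[3,2]
V1: row V3−V0=3.46, i_V1 at 3,0
solve → V1=0.6544+0.09550j, V2=4.223+0.02906j, V3=3.460+0.000j
aux → i_V1=-0.04221+0.2978j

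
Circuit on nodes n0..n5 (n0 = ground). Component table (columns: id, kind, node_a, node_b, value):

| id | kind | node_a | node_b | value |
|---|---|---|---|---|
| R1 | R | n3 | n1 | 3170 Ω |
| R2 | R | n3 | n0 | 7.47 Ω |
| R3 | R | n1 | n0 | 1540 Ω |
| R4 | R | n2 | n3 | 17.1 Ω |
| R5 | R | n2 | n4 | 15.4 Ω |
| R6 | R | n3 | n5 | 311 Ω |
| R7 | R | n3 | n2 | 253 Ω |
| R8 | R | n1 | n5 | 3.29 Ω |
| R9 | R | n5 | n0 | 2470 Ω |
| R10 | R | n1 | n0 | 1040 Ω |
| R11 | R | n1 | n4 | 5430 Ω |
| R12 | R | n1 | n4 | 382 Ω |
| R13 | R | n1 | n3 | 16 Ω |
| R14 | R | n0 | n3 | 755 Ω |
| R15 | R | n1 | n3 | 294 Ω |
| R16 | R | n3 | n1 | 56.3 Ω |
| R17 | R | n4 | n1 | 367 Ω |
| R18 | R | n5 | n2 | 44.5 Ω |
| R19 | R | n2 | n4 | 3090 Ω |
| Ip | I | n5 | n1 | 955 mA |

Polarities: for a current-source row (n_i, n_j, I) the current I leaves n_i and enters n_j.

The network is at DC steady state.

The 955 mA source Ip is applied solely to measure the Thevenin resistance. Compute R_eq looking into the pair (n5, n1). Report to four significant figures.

R_eq = 3.115 Ω

Apply KCL at each of the 5 non-ground nodes and solve the resulting linear system.
Node n1: branches {R1, R3, R8, R10, R11, R12, R13, R15, R16, R17, Ip} → V_1 = 0.5285
Node n2: branches {R4, R5, R7, R18, R19} → V_2 = -0.5802
Node n3: branches {R1, R2, R4, R6, R7, R13, R14, R15, R16} → V_3 = 0.001029
Node n4: branches {R5, R11, R12, R17, R19} → V_4 = -0.4936
Node n5: branches {R6, R8, R9, R18, Ip} → V_5 = -2.446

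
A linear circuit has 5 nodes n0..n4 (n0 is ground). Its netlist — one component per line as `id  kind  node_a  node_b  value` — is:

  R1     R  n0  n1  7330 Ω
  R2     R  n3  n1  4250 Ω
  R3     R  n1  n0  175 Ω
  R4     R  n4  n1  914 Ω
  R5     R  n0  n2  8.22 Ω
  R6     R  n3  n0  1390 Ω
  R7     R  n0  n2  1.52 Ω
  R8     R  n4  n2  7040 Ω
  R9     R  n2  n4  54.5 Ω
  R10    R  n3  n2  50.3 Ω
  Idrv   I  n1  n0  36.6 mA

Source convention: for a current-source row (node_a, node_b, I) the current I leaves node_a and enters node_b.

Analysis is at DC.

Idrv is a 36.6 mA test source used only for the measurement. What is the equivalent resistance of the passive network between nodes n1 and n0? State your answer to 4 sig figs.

R_eq = 140.6 Ω

Element admittances at DC:
  Y(R1) = 0.0001364 S between n0,n1
  Y(R2) = 0.0002353 S between n3,n1
  Y(R3) = 0.005714 S between n1,n0
  Y(R4) = 0.001094 S between n4,n1
  Y(R5) = 0.1217 S between n0,n2
  Y(R6) = 0.0007194 S between n3,n0
  Y(R7) = 0.6579 S between n0,n2
  Y(R8) = 0.0001420 S between n4,n2
  Y(R9) = 0.01835 S between n2,n4
  Y(R10) = 0.01988 S between n3,n2
  Idrv: injects 0.0366 A into n0 (from n1)
Assemble and solve the 4×4 MNA system:
  V(n1)=-5.145  V(n2)=-0.008278  V(n3)=-0.06600  V(n4)=-0.2952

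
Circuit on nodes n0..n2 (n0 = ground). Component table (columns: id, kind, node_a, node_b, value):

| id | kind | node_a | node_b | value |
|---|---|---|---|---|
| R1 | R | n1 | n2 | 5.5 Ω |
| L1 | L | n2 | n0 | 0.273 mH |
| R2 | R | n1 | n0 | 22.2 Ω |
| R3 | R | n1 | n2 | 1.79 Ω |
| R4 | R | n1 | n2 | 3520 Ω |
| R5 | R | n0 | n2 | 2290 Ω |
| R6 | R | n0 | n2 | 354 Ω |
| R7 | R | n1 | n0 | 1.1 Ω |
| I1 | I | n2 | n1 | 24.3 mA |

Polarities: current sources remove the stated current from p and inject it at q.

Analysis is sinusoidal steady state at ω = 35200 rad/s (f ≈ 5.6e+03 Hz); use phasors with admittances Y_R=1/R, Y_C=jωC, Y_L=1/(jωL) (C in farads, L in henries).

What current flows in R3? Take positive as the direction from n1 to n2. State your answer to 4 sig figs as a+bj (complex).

0.01765+0.002388j A

MNA unknowns: 2 node voltages V₁..V_2
R1: Y=0.1818+0.000j on G[1,2]
L1: Y=0.000-0.1041j on G[2,0]
R2: Y=0.04505+0.000j on G[1,0]
R3: Y=0.5587+0.000j on G[1,2]
R4: Y=0.0002841+0.000j on G[1,2]
R5: Y=0.0004367+0.000j on G[0,2]
R6: Y=0.002825+0.000j on G[0,2]
R7: Y=0.9091+0.000j on G[1,0]
I1: z[2]−=0.0243, z[1]+=0.0243
solve → V1=0.0009331-0.003319j, V2=-0.03067-0.007594j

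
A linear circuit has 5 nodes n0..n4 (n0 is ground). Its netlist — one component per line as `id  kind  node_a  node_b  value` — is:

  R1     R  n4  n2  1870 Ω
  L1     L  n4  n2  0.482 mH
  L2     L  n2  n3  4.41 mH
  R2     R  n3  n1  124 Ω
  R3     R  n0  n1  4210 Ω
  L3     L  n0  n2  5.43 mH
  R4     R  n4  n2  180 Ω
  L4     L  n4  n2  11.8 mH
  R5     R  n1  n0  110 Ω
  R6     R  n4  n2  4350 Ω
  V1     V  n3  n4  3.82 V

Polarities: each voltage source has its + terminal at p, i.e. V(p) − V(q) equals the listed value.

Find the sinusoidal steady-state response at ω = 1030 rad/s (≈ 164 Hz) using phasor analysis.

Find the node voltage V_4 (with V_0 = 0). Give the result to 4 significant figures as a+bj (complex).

Element admittances at ω=1030 rad/s:
  Y(R1) = 0.0005348+0.000j S between n4,n2
  Y(L1) = 0.000-2.014j S between n4,n2
  Y(L2) = 0.000-0.2202j S between n2,n3
  Y(R2) = 0.008065+0.000j S between n3,n1
  Y(R3) = 0.0002375+0.000j S between n0,n1
  Y(L3) = 0.000-0.1788j S between n0,n2
  Y(R4) = 0.005556+0.000j S between n4,n2
  Y(L4) = 0.000-0.08228j S between n4,n2
  Y(R5) = 0.009091+0.000j S between n1,n0
  Y(R6) = 0.0002299+0.000j S between n4,n2
  V1: constraint V(n3)−V(n4) = 3.82
Assemble and solve the 5×5 MNA system:
  V(n1)=1.602-0.04128j  V(n2)=-0.002154-0.08357j  V(n3)=3.455-0.08903j  V(n4)=-0.3653-0.08903j
  i(V1)=-0.01374+0.7614j

-0.3653-0.08903j V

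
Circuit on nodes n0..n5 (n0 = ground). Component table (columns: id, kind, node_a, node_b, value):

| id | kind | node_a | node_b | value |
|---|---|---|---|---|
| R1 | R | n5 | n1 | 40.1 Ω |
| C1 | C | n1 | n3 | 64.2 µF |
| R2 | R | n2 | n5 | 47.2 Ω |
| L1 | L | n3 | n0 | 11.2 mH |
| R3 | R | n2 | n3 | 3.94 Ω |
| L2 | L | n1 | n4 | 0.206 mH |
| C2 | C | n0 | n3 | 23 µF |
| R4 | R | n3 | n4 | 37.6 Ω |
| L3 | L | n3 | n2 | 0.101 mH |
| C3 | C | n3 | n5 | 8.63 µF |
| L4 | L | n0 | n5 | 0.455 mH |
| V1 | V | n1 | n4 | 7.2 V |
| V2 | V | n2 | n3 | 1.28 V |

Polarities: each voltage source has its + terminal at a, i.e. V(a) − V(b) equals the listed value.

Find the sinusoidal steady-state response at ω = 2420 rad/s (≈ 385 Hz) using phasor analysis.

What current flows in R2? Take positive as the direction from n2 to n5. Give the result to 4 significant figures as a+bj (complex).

Element admittances at ω=2420 rad/s:
  Y(R1) = 0.02494+0.000j S between n5,n1
  Y(C1) = 0.000+0.1554j S between n1,n3
  Y(R2) = 0.02119+0.000j S between n2,n5
  Y(L1) = 0.000-0.03689j S between n3,n0
  Y(R3) = 0.2538+0.000j S between n2,n3
  Y(L2) = 0.000-2.006j S between n1,n4
  Y(C2) = 0.000+0.05566j S between n0,n3
  Y(R4) = 0.02660+0.000j S between n3,n4
  Y(L3) = 0.000-4.091j S between n3,n2
  Y(C3) = 0.000+0.02088j S between n3,n5
  Y(L4) = 0.000-0.9082j S between n0,n5
  V1: constraint V(n1)−V(n4) = 7.2
  V2: constraint V(n2)−V(n3) = 1.28
Assemble and solve the 7×7 MNA system:
  V(n1)=0.1593-0.4244j  V(n2)=1.170+0.7361j  V(n3)=-0.1099+0.7361j  V(n4)=-7.041-0.4244j  V(n5)=-0.002271+0.01521j
  i(V1)=-0.1843+14.41j  i(V2)=-0.3497+5.222j

0.02484+0.01527j A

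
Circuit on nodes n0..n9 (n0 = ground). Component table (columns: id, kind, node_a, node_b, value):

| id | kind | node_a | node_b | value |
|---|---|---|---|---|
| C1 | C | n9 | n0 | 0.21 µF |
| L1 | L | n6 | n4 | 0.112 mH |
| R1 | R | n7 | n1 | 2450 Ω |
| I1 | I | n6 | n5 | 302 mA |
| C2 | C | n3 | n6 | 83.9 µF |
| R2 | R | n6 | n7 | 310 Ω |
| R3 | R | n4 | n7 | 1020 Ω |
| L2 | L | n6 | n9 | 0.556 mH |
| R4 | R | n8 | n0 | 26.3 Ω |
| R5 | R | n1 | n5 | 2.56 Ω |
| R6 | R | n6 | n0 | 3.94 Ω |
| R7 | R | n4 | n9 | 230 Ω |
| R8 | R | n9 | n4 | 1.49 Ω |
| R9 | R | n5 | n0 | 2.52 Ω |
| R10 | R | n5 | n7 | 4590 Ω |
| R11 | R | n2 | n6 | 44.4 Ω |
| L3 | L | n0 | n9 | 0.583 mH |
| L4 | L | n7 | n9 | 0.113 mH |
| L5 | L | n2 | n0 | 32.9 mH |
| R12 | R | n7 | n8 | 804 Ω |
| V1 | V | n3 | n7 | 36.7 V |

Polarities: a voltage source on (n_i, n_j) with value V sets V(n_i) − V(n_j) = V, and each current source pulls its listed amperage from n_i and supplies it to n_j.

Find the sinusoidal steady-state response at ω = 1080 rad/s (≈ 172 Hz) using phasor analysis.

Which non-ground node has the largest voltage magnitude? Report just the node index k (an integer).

3

MNA unknowns: 9 node voltages V₁..V_9 plus 1 source current (V1)
C1: Y=0.000+0.0002268j on G[9,0]
L1: Y=0.000-8.267j on G[6,4]
R1: Y=0.0004082+0.000j on G[7,1]
I1: z[6]−=0.302, z[5]+=0.302
C2: Y=0.000+0.09061j on G[3,6]
R2: Y=0.003226+0.000j on G[6,7]
R3: Y=0.0009804+0.000j on G[4,7]
L2: Y=0.000-1.665j on G[6,9]
R4: Y=0.03802+0.000j on G[8,0]
R5: Y=0.3906+0.000j on G[1,5]
R6: Y=0.2538+0.000j on G[6,0]
R7: Y=0.004348+0.000j on G[4,9]
R8: Y=0.6711+0.000j on G[9,4]
R9: Y=0.3968+0.000j on G[5,0]
R10: Y=0.0002179+0.000j on G[5,7]
R11: Y=0.02252+0.000j on G[2,6]
L3: Y=0.000-1.588j on G[0,9]
L4: Y=0.000-8.194j on G[7,9]
L5: Y=0.000-0.02814j on G[2,0]
R12: Y=0.001244+0.000j on G[7,8]
V1: row V3−V7=36.7, i_V1 at 3,7
solve → V1=0.7605+0.0001166j, V2=-0.9600-0.4182j, V3=37.27+0.04459j, V4=-1.413+0.9086j, V5=0.7607+7.018e-05j, V6=-1.483+0.7814j, V7=0.5701+0.04459j, V8=0.01806+0.001412j, V9=0.1420+0.05385j
aux → i_V1=-0.06676-3.511j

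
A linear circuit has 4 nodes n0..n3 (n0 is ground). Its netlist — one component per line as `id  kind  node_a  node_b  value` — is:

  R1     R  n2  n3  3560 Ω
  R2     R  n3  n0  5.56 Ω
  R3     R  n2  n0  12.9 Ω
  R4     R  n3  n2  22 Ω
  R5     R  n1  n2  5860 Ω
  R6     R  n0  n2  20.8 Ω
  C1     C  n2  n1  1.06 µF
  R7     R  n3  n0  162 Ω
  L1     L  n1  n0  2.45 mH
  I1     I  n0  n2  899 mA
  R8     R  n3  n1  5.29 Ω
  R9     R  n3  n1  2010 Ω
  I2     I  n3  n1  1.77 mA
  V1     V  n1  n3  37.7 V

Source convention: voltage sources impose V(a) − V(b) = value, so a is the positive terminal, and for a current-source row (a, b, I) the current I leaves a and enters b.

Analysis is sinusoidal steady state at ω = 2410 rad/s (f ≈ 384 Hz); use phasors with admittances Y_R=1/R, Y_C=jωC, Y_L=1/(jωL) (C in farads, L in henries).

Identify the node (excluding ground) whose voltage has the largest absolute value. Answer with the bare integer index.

1

Element admittances at ω=2410 rad/s:
  Y(R1) = 0.0002809+0.000j S between n2,n3
  Y(R2) = 0.1799+0.000j S between n3,n0
  Y(R3) = 0.07752+0.000j S between n2,n0
  Y(R4) = 0.04545+0.000j S between n3,n2
  Y(R5) = 0.0001706+0.000j S between n1,n2
  Y(R6) = 0.04808+0.000j S between n0,n2
  Y(C1) = 0.000+0.002555j S between n2,n1
  Y(R7) = 0.006173+0.000j S between n3,n0
  Y(L1) = 0.000-0.1694j S between n1,n0
  I1: injects 0.899 A into n2 (from n0)
  Y(R8) = 0.1890+0.000j S between n3,n1
  Y(R9) = 0.0004975+0.000j S between n3,n1
  I2: injects 0.00177 A into n1 (from n3)
  V1: constraint V(n1)−V(n3) = 37.7
Assemble and solve the 4×4 MNA system:
  V(n1)=24.48+18.68j  V(n2)=1.543+5.342j  V(n3)=-13.22+18.68j
  i(V1)=-10.28+4.086j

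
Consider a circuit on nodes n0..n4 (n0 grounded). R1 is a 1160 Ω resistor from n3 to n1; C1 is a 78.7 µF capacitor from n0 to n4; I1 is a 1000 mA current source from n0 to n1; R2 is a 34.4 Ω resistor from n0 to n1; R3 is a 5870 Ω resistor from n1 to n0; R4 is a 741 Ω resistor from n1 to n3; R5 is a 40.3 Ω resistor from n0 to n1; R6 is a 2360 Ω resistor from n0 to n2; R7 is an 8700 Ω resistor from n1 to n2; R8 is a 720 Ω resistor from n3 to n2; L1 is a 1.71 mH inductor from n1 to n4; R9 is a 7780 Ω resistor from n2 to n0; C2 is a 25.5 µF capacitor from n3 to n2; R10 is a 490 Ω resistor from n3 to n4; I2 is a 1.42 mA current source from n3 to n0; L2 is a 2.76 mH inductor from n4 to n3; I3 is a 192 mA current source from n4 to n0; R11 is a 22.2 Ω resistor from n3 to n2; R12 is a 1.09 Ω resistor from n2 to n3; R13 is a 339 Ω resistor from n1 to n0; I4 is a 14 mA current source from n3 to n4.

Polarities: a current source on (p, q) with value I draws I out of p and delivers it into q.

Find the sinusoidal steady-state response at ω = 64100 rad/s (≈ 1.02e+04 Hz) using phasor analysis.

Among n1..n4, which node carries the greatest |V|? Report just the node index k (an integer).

MNA unknowns: 4 node voltages V₁..V_4
R1: Y=0.0008621+0.000j on G[3,1]
C1: Y=0.000+5.045j on G[0,4]
I1: z[0]−=1, z[1]+=1
R2: Y=0.02907+0.000j on G[0,1]
R3: Y=0.0001704+0.000j on G[1,0]
R4: Y=0.001350+0.000j on G[1,3]
R5: Y=0.02481+0.000j on G[0,1]
R6: Y=0.0004237+0.000j on G[0,2]
R7: Y=0.0001149+0.000j on G[1,2]
R8: Y=0.001389+0.000j on G[3,2]
L1: Y=0.000-0.009123j on G[1,4]
R9: Y=0.0001285+0.000j on G[2,0]
C2: Y=0.000+1.635j on G[3,2]
R10: Y=0.002041+0.000j on G[3,4]
I2: z[3]−=0.00142, z[0]+=0.00142
L2: Y=0.000-0.005652j on G[4,3]
I3: z[4]−=0.192, z[0]+=0.192
R11: Y=0.04505+0.000j on G[3,2]
R12: Y=0.9174+0.000j on G[2,3]
R13: Y=0.002950+0.000j on G[1,0]
I4: z[3]−=0.014, z[4]+=0.014
solve → V1=16.50+2.656j, V2=1.376+2.882j, V3=1.376+2.883j, V4=-0.03032+0.02676j

1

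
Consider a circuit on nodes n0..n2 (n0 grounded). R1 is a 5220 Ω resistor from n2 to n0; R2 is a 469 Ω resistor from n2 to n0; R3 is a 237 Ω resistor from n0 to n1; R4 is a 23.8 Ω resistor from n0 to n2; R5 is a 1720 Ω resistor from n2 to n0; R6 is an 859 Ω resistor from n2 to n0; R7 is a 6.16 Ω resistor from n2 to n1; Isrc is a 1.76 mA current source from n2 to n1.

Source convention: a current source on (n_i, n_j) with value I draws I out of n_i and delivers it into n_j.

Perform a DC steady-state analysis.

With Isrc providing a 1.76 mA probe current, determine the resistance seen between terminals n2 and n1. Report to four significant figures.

R_eq = 6.017 Ω

MNA unknowns: 2 node voltages V₁..V_2
R1: Y=0.0001916 on G[2,0]
R2: Y=0.002132 on G[2,0]
R3: Y=0.004219 on G[0,1]
R4: Y=0.04202 on G[0,2]
R5: Y=0.0005814 on G[2,0]
R6: Y=0.001164 on G[2,0]
R7: Y=0.1623 on G[2,1]
Isrc: z[2]−=0.00176, z[1]+=0.00176
solve → V1=0.009701, V2=-0.0008882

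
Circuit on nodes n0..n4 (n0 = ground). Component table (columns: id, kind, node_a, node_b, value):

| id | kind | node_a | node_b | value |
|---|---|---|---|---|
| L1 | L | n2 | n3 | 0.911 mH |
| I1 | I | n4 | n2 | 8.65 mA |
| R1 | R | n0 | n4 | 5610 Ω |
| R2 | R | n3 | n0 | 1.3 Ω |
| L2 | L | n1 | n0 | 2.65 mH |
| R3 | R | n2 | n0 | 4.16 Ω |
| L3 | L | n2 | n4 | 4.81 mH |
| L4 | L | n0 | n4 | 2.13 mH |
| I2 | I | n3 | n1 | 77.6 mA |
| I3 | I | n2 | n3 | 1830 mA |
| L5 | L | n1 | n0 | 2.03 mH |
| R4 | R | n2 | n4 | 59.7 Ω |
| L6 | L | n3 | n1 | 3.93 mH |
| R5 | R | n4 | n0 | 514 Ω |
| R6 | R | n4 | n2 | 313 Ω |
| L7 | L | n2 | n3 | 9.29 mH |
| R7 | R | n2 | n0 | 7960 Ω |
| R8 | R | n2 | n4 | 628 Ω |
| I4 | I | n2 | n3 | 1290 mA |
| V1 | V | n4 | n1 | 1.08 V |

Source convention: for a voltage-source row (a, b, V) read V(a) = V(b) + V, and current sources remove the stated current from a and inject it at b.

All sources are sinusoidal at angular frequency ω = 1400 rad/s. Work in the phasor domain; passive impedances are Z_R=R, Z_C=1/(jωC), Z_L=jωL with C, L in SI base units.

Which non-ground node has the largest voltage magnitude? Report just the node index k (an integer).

2

Apply KCL at each of the 4 non-ground nodes and solve the resulting linear system.
Node n1: branches {L2, I2, L5, L6, V1} → V_1 = -0.3669-0.1309j
Node n2: branches {L1, I1, R3, L3, I3, R4, R6, L7, R7, R8, I4} → V_2 = -0.2917-2.367j
Node n3: branches {L1, R2, I2, I3, L6, L7, I4} → V_3 = 0.2521+0.7548j
Node n4: branches {I1, R1, L3, L4, R4, R5, R6, R8, V1} → V_4 = 0.7131-0.1309j
Source currents: i(V1)=-0.3199+0.3405j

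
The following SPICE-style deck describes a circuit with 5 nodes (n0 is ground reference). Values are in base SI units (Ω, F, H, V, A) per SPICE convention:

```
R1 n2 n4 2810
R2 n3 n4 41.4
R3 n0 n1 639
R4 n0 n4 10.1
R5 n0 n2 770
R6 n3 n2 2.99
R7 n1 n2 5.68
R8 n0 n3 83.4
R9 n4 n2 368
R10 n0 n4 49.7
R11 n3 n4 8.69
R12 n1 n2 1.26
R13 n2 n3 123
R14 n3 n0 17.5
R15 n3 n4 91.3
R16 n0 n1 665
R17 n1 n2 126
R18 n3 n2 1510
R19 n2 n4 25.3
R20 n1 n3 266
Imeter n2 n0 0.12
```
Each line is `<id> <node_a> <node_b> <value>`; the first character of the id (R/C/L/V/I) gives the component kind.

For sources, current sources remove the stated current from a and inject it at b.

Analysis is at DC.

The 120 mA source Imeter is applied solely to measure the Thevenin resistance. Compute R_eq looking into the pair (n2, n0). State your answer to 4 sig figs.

R_eq = 8.717 Ω

Element admittances at DC:
  Y(R1) = 0.0003559 S between n2,n4
  Y(R2) = 0.02415 S between n3,n4
  Y(R3) = 0.001565 S between n0,n1
  Y(R4) = 0.09901 S between n0,n4
  Y(R5) = 0.001299 S between n0,n2
  Y(R6) = 0.3344 S between n3,n2
  Y(R7) = 0.1761 S between n1,n2
  Y(R8) = 0.01199 S between n0,n3
  Y(R9) = 0.002717 S between n4,n2
  Y(R10) = 0.02012 S between n0,n4
  Y(R11) = 0.1151 S between n3,n4
  Y(R12) = 0.7937 S between n1,n2
  Y(R13) = 0.008130 S between n2,n3
  Y(R14) = 0.05714 S between n3,n0
  Y(R15) = 0.01095 S between n3,n4
  Y(R16) = 0.001504 S between n0,n1
  Y(R17) = 0.007937 S between n1,n2
  Y(R18) = 0.0006623 S between n3,n2
  Y(R19) = 0.03953 S between n2,n4
  Y(R20) = 0.003759 S between n1,n3
  Imeter: injects 0.12 A into n0 (from n2)
Assemble and solve the 4×4 MNA system:
  V(n1)=-1.042  V(n2)=-1.046  V(n3)=-0.7781  V(n4)=-0.5175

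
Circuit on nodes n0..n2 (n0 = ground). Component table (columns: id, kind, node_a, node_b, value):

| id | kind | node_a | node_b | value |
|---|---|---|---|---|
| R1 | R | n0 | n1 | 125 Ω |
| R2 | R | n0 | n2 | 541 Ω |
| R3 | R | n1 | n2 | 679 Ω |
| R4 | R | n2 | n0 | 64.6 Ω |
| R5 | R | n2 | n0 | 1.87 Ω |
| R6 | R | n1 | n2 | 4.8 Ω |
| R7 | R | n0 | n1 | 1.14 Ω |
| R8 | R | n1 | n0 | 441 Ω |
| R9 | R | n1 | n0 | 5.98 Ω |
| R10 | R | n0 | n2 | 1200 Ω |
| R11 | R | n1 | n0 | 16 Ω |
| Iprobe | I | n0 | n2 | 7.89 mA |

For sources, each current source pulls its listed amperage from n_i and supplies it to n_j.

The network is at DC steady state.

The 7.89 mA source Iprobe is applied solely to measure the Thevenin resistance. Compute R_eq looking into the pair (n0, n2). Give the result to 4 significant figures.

Apply KCL at each of the 2 non-ground nodes and solve the resulting linear system.
Node n1: branches {R1, R3, R6, R7, R8, R9, R11} → V_1 = 0.001710
Node n2: branches {R2, R3, R4, R5, R6, R10, Iprobe} → V_2 = 0.01081

R_eq = 1.371 Ω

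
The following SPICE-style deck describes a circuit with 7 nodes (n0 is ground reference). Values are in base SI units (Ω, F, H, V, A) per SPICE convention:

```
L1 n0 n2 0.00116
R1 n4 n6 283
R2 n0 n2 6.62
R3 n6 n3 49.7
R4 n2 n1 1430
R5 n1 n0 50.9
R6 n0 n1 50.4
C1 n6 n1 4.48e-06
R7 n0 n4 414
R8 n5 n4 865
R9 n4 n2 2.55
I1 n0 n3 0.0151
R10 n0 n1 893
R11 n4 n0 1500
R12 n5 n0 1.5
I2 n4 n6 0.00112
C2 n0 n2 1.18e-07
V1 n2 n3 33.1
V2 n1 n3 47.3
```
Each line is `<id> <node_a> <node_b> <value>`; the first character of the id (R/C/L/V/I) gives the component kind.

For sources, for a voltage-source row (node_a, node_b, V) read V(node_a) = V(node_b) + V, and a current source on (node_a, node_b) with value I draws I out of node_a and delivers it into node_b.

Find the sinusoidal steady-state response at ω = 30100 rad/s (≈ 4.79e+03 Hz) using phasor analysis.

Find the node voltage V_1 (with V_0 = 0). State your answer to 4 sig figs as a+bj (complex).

11.38-0.3630j V

Apply KCL at each of the 6 non-ground nodes and solve the resulting linear system.
Node n1: branches {R4, R5, R6, C1, R10, V2} → V_1 = 11.38-0.3630j
Node n2: branches {L1, R2, R4, R9, C2, V1} → V_2 = -2.823-0.3630j
Node n3: branches {R3, I1, V1, V2} → V_3 = -35.92-0.3630j
Node n4: branches {R1, R7, R8, R9, R11, I2} → V_4 = -2.682-0.2956j
Node n5: branches {R8, R12} → V_5 = -0.004642-0.0005116j
Node n6: branches {R1, R3, C1, I2} → V_6 = 10.12+6.834j
Source currents: i(V1)=0.5009+0.01045j, i(V2)=-1.442-0.1553j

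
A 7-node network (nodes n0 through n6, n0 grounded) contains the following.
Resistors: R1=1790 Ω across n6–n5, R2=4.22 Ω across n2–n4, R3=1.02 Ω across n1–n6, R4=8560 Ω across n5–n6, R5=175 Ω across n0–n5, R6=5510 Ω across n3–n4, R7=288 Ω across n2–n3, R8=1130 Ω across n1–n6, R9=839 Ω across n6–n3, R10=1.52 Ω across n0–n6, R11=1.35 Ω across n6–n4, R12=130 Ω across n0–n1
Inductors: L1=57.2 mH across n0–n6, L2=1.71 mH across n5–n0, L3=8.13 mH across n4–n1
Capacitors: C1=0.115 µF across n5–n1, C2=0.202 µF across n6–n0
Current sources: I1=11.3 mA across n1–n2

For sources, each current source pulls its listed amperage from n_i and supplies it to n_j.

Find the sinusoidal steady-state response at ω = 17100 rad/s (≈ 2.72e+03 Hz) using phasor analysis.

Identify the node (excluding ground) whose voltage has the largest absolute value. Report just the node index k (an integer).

2

MNA unknowns: 6 node voltages V₁..V_6
R1: Y=0.0005587+0.000j on G[6,5]
R2: Y=0.2370+0.000j on G[2,4]
R3: Y=0.9804+0.000j on G[1,6]
R4: Y=0.0001168+0.000j on G[5,6]
L1: Y=0.000-0.001022j on G[0,6]
R5: Y=0.005714+0.000j on G[0,5]
R6: Y=0.0001815+0.000j on G[3,4]
C1: Y=0.000+0.001966j on G[5,1]
R7: Y=0.003472+0.000j on G[2,3]
R8: Y=0.0008850+0.000j on G[1,6]
L2: Y=0.000-0.03420j on G[5,0]
R9: Y=0.001192+0.000j on G[6,3]
R10: Y=0.6579+0.000j on G[0,6]
L3: Y=0.000-0.007193j on G[4,1]
R11: Y=0.7407+0.000j on G[6,4]
R12: Y=0.007692+0.000j on G[0,1]
C2: Y=0.000+0.003454j on G[6,0]
I1: z[1]−=0.0113, z[2]+=0.0113
solve → V1=-0.01129-0.0001334j, V2=0.06274+0.0002937j, V3=0.04557+0.0002305j, V4=0.01531+0.0002947j, V5=0.0006642-0.0001208j, V6=0.0001327+3.664e-05j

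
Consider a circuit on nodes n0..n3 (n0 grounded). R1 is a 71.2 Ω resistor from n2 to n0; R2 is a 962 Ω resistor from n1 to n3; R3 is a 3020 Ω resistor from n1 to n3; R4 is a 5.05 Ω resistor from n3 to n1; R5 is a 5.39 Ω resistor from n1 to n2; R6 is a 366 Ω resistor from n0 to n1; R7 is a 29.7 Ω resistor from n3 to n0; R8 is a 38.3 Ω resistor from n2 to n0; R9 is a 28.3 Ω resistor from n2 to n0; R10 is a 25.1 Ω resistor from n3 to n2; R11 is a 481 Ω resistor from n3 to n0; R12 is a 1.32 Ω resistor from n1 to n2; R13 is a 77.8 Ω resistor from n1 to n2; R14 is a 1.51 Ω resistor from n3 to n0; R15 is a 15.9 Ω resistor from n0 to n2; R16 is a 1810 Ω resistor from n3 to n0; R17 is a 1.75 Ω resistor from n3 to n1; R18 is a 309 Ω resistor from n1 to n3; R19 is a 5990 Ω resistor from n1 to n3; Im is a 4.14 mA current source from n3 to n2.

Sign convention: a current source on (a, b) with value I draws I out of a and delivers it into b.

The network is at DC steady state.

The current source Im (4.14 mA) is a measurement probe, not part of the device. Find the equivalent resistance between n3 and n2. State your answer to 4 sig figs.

Apply KCL at each of the 3 non-ground nodes and solve the resulting linear system.
Node n1: branches {R2, R3, R4, R5, R6, R12, R13, R17, R18, R19} → V_1 = 0.002734
Node n2: branches {R1, R5, R8, R9, R10, R12, R13, R15, Im} → V_2 = 0.005913
Node n3: branches {R2, R3, R4, R7, R10, R11, R14, R16, R17, R18, R19, Im} → V_3 = -0.001182

R_eq = 1.714 Ω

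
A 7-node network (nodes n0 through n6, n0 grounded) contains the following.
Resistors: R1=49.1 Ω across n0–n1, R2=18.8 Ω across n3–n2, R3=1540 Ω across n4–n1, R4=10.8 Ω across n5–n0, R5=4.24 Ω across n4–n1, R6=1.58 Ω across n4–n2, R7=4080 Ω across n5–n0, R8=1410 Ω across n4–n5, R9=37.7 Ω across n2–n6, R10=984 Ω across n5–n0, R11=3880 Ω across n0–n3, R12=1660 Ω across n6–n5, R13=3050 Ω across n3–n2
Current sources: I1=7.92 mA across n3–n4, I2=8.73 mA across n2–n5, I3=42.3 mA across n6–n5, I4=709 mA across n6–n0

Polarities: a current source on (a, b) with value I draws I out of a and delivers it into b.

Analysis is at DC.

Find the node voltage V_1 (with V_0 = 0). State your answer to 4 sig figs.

Element admittances at DC:
  Y(R1) = 0.02037 S between n0,n1
  Y(R2) = 0.05319 S between n3,n2
  I1: injects 0.00792 A into n4 (from n3)
  Y(R3) = 0.0006494 S between n4,n1
  Y(R4) = 0.09259 S between n5,n0
  Y(R5) = 0.2358 S between n4,n1
  Y(R6) = 0.6329 S between n4,n2
  Y(R7) = 0.0002451 S between n5,n0
  Y(R8) = 0.0007092 S between n4,n5
  Y(R9) = 0.02653 S between n2,n6
  I2: injects 0.00873 A into n5 (from n2)
  I3: injects 0.0423 A into n5 (from n6)
  Y(R10) = 0.001016 S between n5,n0
  Y(R11) = 0.0002577 S between n0,n3
  Y(R12) = 0.0006024 S between n6,n5
  Y(R13) = 0.0003279 S between n3,n2
  I4: injects 0.709 A into n0 (from n6)
Assemble and solve the 6×6 MNA system:
  V(n1)=-33.67  V(n2)=-37.70  V(n3)=-37.67  V(n4)=-36.57  V(n5)=-0.1450  V(n6)=-64.56

-33.67 V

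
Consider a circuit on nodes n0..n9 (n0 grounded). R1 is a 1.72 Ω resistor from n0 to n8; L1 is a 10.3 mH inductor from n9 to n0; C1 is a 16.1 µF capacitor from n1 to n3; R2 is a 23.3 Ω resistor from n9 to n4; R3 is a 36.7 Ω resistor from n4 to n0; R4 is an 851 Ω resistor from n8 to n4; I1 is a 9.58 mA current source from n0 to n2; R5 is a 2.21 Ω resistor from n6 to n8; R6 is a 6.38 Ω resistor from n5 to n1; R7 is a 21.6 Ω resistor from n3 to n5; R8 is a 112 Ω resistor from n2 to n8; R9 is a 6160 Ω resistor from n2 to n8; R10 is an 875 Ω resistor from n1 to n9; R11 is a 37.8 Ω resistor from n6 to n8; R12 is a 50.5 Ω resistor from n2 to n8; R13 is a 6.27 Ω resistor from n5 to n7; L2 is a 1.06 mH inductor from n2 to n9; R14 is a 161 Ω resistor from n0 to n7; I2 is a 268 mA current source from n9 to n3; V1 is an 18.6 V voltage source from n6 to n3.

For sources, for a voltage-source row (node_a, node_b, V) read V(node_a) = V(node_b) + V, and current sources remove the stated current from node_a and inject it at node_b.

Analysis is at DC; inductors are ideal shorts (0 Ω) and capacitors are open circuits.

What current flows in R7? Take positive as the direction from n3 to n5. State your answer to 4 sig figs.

-0.1061 A

Apply KCL at each of the 9 non-ground nodes and solve the resulting linear system.
Node n1: branches {C1, R6, R10} → V_1 = -14.81
Node n2: branches {I1, R8, R9, R12, L2} → V_2 = 0.000
Node n3: branches {C1, R7, I2, V1} → V_3 = -17.21
Node n4: branches {R2, R3, R4} → V_4 = 0.01008
Node n5: branches {R6, R7, R13} → V_5 = -14.92
Node n6: branches {R5, R11, V1} → V_6 = 1.393
Node n7: branches {R13, R14} → V_7 = -14.36
Node n8: branches {R1, R4, R5, R8, R9, R11, R12} → V_8 = 0.6118
Node n9: branches {L1, R2, R10, L2, I2} → V_9 = 0.000
Source currents: i(L1)=-0.2572, i(L2)=0.02726, i(V1)=-0.3741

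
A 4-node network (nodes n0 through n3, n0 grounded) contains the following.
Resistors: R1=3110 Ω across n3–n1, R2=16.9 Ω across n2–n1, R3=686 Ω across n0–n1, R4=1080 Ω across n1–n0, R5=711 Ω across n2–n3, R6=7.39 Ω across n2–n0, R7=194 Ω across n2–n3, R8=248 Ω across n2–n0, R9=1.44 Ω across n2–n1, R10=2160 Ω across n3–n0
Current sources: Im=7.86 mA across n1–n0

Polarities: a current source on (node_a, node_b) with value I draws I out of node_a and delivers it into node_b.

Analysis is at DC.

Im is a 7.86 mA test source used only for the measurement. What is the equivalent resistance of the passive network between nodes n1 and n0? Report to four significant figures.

R_eq = 8.312 Ω

Element admittances at DC:
  Y(R1) = 0.0003215 S between n3,n1
  Y(R2) = 0.05917 S between n2,n1
  Y(R3) = 0.001458 S between n0,n1
  Y(R4) = 0.0009259 S between n1,n0
  Y(R5) = 0.001406 S between n2,n3
  Y(R6) = 0.1353 S between n2,n0
  Y(R7) = 0.005155 S between n2,n3
  Y(R8) = 0.004032 S between n2,n0
  Y(R9) = 0.6944 S between n2,n1
  Y(R10) = 0.0004630 S between n3,n0
  Im: injects 0.00786 A into n0 (from n1)
Assemble and solve the 3×3 MNA system:
  V(n1)=-0.06533  V(n2)=-0.05511  V(n3)=-0.05209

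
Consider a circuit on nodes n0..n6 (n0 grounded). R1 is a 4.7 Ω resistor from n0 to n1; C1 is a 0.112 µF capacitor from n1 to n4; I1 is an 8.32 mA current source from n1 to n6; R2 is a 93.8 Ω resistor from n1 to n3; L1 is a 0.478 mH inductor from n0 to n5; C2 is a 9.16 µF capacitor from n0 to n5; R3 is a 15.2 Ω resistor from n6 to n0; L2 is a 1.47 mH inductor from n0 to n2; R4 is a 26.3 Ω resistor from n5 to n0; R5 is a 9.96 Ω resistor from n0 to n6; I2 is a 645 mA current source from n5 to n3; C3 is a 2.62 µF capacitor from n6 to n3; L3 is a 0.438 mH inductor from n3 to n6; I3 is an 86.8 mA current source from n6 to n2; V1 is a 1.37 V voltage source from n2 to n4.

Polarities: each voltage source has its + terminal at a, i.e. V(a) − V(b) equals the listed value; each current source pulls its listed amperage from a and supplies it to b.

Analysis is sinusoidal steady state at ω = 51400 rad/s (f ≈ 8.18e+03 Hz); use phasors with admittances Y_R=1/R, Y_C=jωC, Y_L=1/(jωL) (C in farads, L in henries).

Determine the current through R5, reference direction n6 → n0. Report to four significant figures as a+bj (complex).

0.3164+0.03823j A

Element admittances at ω=51400 rad/s:
  Y(R1) = 0.2128+0.000j S between n0,n1
  Y(C1) = 0.000+0.005757j S between n1,n4
  I1: injects 0.00832 A into n6 (from n1)
  Y(R2) = 0.01066+0.000j S between n1,n3
  Y(L1) = 0.000-0.04070j S between n0,n5
  Y(C2) = 0.000+0.4708j S between n0,n5
  Y(R3) = 0.06579+0.000j S between n6,n0
  Y(L2) = 0.000-0.01323j S between n0,n2
  Y(R4) = 0.03802+0.000j S between n5,n0
  Y(R5) = 0.1004+0.000j S between n0,n6
  I2: injects 0.645 A into n3 (from n5)
  Y(C3) = 0.000+0.1347j S between n6,n3
  Y(L3) = 0.000-0.04442j S between n3,n6
  I3: injects 0.0868 A into n2 (from n6)
  V1: constraint V(n2)−V(n4) = 1.37
Assemble and solve the 7×7 MNA system:
  V(n1)=-0.1687-0.3550j  V(n2)=-0.9248+11.88j  V(n3)=3.852-6.291j  V(n4)=-2.295+11.88j  V(n5)=-0.1315+1.488j  V(n6)=3.151+0.3808j
  i(V1)=-0.07044-0.01224j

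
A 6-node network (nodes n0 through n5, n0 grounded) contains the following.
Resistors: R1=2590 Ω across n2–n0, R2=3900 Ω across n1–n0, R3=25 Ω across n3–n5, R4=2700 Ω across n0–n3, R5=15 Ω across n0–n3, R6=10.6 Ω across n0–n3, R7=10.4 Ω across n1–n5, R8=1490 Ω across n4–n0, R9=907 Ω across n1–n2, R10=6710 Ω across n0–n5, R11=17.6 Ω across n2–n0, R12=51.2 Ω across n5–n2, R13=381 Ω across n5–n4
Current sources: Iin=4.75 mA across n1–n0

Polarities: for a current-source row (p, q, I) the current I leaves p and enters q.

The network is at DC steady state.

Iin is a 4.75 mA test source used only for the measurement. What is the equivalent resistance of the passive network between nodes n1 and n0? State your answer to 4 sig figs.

R_eq = 30.57 Ω

Apply KCL at each of the 5 non-ground nodes and solve the resulting linear system.
Node n1: branches {R2, R7, R9, Iin} → V_1 = -0.1452
Node n2: branches {R1, R9, R11, R12} → V_2 = -0.02654
Node n3: branches {R3, R4, R5, R6} → V_3 = -0.01938
Node n4: branches {R8, R13} → V_4 = -0.07771
Node n5: branches {R3, R7, R10, R12, R13} → V_5 = -0.09758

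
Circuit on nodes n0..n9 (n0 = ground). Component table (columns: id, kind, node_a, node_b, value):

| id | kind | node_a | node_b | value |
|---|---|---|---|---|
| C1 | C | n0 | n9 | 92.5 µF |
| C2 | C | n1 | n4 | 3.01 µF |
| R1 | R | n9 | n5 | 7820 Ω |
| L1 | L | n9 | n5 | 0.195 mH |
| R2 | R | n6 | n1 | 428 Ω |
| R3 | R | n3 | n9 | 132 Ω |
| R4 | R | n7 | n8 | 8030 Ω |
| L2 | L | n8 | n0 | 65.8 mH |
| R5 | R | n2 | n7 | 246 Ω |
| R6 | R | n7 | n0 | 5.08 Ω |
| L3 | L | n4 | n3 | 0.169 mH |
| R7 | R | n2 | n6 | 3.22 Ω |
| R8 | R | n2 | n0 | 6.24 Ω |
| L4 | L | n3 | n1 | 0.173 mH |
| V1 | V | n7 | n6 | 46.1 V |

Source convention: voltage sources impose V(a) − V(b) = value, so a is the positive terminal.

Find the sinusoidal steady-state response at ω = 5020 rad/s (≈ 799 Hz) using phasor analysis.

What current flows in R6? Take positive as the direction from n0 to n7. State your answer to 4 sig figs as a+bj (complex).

Apply KCL at each of the 9 non-ground nodes and solve the resulting linear system.
Node n1: branches {C2, R2, L4} → V_1 = -7.068+0.05227j
Node n2: branches {R5, R7, R8} → V_2 = -19.47+0.0004436j
Node n3: branches {R3, L3, L4} → V_3 = -7.068+0.09940j
Node n4: branches {C2, L3} → V_4 = -7.068+0.1000j
Node n5: branches {R1, L1} → V_5 = -0.0002596+0.1153j
Node n6: branches {R2, R7, V1} → V_6 = -29.99+0.0006695j
Node n7: branches {R4, R5, R6, V1} → V_7 = 16.11+0.0006695j
Node n8: branches {R4, L2} → V_8 = 0.02719+0.6617j
Node n9: branches {C1, R1, L1, R3} → V_9 = -0.0002596+0.1153j
Source currents: i(V1)=-3.319-5.039e-05j

-3.172-0.0001318j A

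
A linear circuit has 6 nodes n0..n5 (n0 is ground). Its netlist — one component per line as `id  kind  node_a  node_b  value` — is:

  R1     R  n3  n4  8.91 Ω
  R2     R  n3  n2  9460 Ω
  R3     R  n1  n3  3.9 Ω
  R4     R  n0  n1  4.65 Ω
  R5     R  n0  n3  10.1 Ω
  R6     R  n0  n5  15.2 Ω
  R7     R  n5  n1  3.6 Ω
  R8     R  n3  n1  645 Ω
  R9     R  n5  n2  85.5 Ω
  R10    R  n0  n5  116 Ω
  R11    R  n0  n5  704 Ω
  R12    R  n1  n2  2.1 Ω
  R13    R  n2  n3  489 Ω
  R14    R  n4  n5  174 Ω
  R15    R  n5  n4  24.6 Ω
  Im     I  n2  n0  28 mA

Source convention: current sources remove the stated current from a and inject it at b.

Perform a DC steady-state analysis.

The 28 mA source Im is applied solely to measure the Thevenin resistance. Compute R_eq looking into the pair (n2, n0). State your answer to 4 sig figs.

R_eq = 4.888 Ω

Apply KCL at each of the 5 non-ground nodes and solve the resulting linear system.
Node n1: branches {R3, R4, R7, R8, R12} → V_1 = -0.08019
Node n2: branches {R2, R9, R12, R13, Im} → V_2 = -0.1369
Node n3: branches {R1, R2, R3, R5, R8, R13} → V_3 = -0.05896
Node n4: branches {R1, R14, R15} → V_4 = -0.06068
Node n5: branches {R6, R7, R9, R10, R11, R14, R15} → V_5 = -0.06483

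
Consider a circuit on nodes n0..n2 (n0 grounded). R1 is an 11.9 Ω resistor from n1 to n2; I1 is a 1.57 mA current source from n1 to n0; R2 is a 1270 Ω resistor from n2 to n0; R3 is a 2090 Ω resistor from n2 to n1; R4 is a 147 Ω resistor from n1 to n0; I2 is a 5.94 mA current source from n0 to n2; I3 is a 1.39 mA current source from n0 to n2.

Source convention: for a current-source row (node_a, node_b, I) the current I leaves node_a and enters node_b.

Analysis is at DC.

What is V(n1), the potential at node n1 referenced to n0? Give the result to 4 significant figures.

Apply KCL at each of the 2 non-ground nodes and solve the resulting linear system.
Node n1: branches {R1, I1, R3, R4} → V_1 = 0.7507
Node n2: branches {R1, R2, R3, I2, I3} → V_2 = 0.8297

0.7507 V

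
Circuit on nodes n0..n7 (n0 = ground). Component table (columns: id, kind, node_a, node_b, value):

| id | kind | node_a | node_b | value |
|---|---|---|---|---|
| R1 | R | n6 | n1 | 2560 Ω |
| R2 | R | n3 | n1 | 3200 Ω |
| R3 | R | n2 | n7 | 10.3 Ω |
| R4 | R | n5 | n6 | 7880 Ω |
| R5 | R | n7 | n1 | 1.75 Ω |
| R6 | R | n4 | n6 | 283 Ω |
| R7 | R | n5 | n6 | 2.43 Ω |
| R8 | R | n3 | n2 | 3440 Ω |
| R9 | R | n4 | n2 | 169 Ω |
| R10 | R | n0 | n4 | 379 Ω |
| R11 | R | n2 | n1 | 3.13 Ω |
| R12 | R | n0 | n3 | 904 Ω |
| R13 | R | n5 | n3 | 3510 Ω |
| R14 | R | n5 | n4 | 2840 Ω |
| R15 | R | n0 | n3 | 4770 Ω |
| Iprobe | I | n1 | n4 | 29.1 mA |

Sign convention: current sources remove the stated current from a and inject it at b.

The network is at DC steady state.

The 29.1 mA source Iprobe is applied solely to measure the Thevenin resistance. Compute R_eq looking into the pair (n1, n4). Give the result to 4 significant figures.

R_eq = 152.4 Ω

MNA unknowns: 7 node voltages V₁..V_7
R1: Y=0.0003906 on G[6,1]
R2: Y=0.0003125 on G[3,1]
R3: Y=0.09709 on G[2,7]
R4: Y=0.0001269 on G[5,6]
R5: Y=0.5714 on G[7,1]
R6: Y=0.003534 on G[4,6]
R7: Y=0.4115 on G[5,6]
R8: Y=0.0002907 on G[3,2]
R9: Y=0.005917 on G[4,2]
R10: Y=0.002639 on G[0,4]
R11: Y=0.3195 on G[2,1]
R12: Y=0.001106 on G[0,3]
R13: Y=0.0002849 on G[5,3]
R14: Y=0.0003521 on G[5,4]
R15: Y=0.0002096 on G[0,3]
Iprobe: z[1]−=0.0291, z[4]+=0.0291
solve → V1=-3.909, V2=-3.843, V3=-1.055, V4=0.5262, V5=0.04725, V6=0.04760, V7=-3.899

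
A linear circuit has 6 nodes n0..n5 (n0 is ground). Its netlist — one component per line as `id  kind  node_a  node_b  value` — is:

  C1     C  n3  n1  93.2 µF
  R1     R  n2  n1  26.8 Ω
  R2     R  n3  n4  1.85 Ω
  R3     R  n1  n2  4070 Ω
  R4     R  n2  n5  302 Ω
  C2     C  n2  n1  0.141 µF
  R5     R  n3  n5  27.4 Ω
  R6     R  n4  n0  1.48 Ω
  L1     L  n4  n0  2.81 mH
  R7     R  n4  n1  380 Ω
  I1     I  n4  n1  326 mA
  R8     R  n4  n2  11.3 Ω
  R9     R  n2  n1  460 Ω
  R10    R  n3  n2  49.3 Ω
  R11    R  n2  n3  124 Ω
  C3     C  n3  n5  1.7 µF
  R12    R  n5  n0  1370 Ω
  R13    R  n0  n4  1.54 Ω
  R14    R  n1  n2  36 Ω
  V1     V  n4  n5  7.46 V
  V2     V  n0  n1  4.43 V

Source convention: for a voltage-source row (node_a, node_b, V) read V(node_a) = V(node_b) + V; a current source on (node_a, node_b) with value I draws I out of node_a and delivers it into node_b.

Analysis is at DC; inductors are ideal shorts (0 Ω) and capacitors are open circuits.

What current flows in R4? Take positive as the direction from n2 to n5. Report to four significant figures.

0.01872 A

Apply KCL at each of the 5 non-ground nodes and solve the resulting linear system.
Node n1: branches {C1, R1, R3, C2, R7, I1, R9, R14, V2} → V_1 = -4.430
Node n2: branches {R1, R3, R4, C2, R8, R9, R10, R11, R14} → V_2 = -1.806
Node n3: branches {C1, R2, R5, R10, R11, C3} → V_3 = -0.5343
Node n4: branches {R2, R6, L1, R7, I1, R8, R13, V1} → V_4 = 0.000
Node n5: branches {R4, R5, C3, R12, V1} → V_5 = -7.460
Source currents: i(L1)=-0.5094, i(V1)=-0.2769, i(V2)=-0.5148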